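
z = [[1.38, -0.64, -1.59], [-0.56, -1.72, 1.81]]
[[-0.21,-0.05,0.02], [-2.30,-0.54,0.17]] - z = [[-1.59, 0.59, 1.61], [-1.74, 1.18, -1.64]]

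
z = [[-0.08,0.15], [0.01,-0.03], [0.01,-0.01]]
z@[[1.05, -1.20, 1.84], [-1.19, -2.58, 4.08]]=[[-0.26, -0.29, 0.46], [0.05, 0.07, -0.1], [0.02, 0.01, -0.02]]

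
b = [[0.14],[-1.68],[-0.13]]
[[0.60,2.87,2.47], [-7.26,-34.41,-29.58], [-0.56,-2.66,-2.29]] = b @[[4.32,20.48,17.61]]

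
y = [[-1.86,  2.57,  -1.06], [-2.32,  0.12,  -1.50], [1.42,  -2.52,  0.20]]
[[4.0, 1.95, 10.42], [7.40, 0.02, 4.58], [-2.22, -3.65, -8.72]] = y @[[-2.78, -1.91, -0.99], [-0.74, 0.61, 2.8], [-0.69, 2.99, -1.30]]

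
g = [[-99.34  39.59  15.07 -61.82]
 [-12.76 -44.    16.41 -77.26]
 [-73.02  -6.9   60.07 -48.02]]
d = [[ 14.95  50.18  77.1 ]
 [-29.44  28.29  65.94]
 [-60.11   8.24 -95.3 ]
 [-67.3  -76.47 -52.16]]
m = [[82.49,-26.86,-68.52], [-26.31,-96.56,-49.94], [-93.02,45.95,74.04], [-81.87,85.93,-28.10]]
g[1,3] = -77.26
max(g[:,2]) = 60.07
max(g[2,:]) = 60.07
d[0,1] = 50.18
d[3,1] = -76.47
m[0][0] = 82.49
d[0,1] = 50.18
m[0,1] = -26.86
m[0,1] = -26.86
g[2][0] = -73.02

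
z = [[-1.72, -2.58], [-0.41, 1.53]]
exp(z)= [[0.6,-4.08],  [-0.65,5.75]]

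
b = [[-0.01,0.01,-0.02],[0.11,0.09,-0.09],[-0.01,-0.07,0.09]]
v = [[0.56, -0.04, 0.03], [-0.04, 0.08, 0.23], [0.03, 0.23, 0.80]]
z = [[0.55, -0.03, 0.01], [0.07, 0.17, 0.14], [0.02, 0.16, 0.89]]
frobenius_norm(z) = 1.08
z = b + v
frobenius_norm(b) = 0.20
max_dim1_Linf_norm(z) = 0.89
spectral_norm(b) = 0.20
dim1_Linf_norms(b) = [0.02, 0.11, 0.09]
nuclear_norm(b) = 0.26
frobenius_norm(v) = 1.03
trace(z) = 1.61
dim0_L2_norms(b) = [0.11, 0.11, 0.13]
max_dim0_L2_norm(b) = 0.13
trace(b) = 0.17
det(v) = 0.00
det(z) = 0.07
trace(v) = 1.44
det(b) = 0.00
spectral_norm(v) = 0.87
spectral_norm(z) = 0.92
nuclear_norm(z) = 1.62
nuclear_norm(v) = 1.44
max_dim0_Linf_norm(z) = 0.89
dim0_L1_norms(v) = [0.63, 0.35, 1.06]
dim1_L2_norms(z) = [0.55, 0.23, 0.9]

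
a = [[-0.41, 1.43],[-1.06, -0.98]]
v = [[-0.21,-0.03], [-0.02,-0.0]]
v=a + [[0.2, -1.46], [1.04, 0.98]]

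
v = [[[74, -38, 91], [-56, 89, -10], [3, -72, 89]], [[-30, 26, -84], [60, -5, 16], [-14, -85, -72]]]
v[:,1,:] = [[-56, 89, -10], [60, -5, 16]]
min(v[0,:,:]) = -72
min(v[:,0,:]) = -84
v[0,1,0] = -56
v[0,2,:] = [3, -72, 89]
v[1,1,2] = 16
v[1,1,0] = 60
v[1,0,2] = -84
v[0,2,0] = 3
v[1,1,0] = 60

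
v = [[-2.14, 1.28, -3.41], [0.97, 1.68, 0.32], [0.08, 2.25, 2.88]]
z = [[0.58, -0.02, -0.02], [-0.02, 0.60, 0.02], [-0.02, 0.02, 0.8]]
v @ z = [[-1.20,0.74,-2.66], [0.52,0.99,0.27], [-0.06,1.41,2.35]]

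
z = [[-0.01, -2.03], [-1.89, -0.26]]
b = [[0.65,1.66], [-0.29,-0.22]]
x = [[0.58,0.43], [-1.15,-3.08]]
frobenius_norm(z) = 2.79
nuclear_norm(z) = 3.93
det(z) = -3.83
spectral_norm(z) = 2.12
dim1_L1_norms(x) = [1.01, 4.23]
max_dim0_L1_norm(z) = 2.29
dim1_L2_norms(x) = [0.72, 3.29]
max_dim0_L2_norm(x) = 3.11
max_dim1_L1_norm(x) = 4.23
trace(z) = -0.27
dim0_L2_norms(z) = [1.89, 2.05]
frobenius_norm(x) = 3.37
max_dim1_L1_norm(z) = 2.15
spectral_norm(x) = 3.34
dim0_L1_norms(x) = [1.73, 3.51]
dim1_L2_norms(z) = [2.03, 1.91]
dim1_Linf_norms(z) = [2.03, 1.89]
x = z @ b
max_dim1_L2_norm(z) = 2.03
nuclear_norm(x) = 3.73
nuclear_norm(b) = 2.00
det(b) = 0.34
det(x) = -1.29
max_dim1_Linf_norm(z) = 2.03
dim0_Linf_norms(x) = [1.15, 3.08]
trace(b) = 0.43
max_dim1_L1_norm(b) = 2.31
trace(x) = -2.50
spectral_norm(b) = 1.81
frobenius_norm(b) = 1.82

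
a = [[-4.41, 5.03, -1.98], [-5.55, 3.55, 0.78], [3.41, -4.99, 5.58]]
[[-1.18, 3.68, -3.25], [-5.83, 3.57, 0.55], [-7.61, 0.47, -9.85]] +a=[[-5.59,  8.71,  -5.23],[-11.38,  7.12,  1.33],[-4.20,  -4.52,  -4.27]]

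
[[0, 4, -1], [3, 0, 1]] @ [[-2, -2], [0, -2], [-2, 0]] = [[2, -8], [-8, -6]]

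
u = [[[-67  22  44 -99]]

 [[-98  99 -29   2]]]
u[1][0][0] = -98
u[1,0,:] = [-98, 99, -29, 2]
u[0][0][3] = -99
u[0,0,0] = -67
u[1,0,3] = 2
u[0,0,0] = -67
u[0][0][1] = 22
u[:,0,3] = [-99, 2]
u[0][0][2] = 44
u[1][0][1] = 99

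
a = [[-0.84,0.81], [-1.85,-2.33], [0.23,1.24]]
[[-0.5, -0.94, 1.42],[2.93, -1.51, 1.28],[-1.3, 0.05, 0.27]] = a@ [[-0.35, 0.99, -1.26], [-0.98, -0.14, 0.45]]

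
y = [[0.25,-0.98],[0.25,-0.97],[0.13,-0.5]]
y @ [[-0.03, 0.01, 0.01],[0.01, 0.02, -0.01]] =[[-0.02, -0.02, 0.01],[-0.02, -0.02, 0.01],[-0.01, -0.01, 0.01]]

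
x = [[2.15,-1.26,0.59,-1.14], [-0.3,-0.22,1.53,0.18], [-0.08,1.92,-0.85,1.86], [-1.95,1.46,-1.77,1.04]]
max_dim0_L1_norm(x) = 4.86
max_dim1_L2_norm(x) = 3.19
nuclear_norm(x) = 8.19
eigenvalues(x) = [3.14, -1.23, 0.07, 0.15]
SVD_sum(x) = [[1.37,-1.46,1.16,-1.23], [0.29,-0.31,0.25,-0.26], [-1.23,1.32,-1.04,1.11], [-1.62,1.73,-1.37,1.46]] + [[0.81, 0.27, -0.39, 0.21],[-0.75, -0.25, 0.37, -0.2],[1.03, 0.34, -0.50, 0.27],[-0.24, -0.08, 0.11, -0.06]] + [[-0.03, -0.07, -0.18, -0.12],  [0.16, 0.34, 0.92, 0.64],  [0.12, 0.26, 0.69, 0.48],  [-0.09, -0.19, -0.51, -0.36]] + [[-0.00,-0.0,-0.00,0.00], [-0.00,-0.0,-0.0,0.00], [0.00,0.0,0.0,-0.00], [-0.0,-0.0,-0.0,0.0]]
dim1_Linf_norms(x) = [2.15, 1.53, 1.92, 1.95]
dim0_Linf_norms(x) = [2.15, 1.92, 1.77, 1.86]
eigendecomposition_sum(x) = [[2.22, -1.05, 0.36, -0.98], [-0.83, 0.40, -0.13, 0.37], [-1.20, 0.57, -0.19, 0.53], [-1.63, 0.77, -0.26, 0.72]] + [[-0.15, -0.27, 0.22, -0.24], [-1.00, -1.73, 1.42, -1.52], [0.52, 0.91, -0.74, 0.80], [0.92, 1.59, -1.3, 1.40]] + [[-0.05, -0.04, -0.0, -0.05], [-1.42, -1.06, -0.06, -1.36], [-0.43, -0.32, -0.02, -0.41], [1.26, 0.93, 0.06, 1.2]] + [[0.14, 0.1, 0.01, 0.12],[2.96, 2.18, 0.31, 2.69],[1.03, 0.76, 0.11, 0.94],[-2.50, -1.84, -0.26, -2.27]]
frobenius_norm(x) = 5.33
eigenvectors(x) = [[-0.71, -0.11, -0.03, -0.03], [0.27, -0.68, -0.73, -0.74], [0.39, 0.36, -0.22, -0.26], [0.52, 0.63, 0.65, 0.62]]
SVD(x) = [[-0.55, 0.53, 0.14, 0.63], [-0.12, -0.49, -0.72, 0.47], [0.50, 0.67, -0.55, -0.01], [0.66, -0.15, 0.40, 0.62]] @ diag([4.732895726213924, 1.8212364089206872, 1.6357837411972707, 0.0027458409151331882]) @ [[-0.52, 0.56, -0.44, 0.47], [0.84, 0.28, -0.41, 0.22], [-0.14, -0.29, -0.78, -0.54], [-0.02, -0.73, -0.19, 0.66]]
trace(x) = 2.12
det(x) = -0.04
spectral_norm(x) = 4.73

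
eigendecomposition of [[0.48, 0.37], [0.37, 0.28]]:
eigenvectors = [[0.79, -0.61], [0.61, 0.79]]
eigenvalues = [0.76, -0.0]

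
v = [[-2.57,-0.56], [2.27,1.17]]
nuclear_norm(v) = 4.11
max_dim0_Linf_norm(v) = 2.57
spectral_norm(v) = 3.63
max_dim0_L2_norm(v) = 3.43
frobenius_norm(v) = 3.67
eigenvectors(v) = [[-0.83, 0.16],  [0.56, -0.99]]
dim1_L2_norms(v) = [2.63, 2.55]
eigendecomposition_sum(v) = [[-2.47, -0.41], [1.67, 0.28]] + [[-0.10,-0.15], [0.60,0.89]]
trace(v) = -1.40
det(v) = -1.74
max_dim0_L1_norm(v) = 4.84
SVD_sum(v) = [[-2.46,-0.87],[2.38,0.85]] + [[-0.11, 0.31], [-0.11, 0.32]]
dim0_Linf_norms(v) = [2.57, 1.17]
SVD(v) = [[-0.72, 0.70], [0.7, 0.72]] @ diag([3.6348701130876484, 0.4775136238707593]) @ [[0.94, 0.33], [-0.33, 0.94]]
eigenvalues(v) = [-2.19, 0.79]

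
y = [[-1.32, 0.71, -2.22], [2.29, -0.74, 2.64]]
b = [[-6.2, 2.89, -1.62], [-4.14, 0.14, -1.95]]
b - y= [[-4.88, 2.18, 0.60], [-6.43, 0.88, -4.59]]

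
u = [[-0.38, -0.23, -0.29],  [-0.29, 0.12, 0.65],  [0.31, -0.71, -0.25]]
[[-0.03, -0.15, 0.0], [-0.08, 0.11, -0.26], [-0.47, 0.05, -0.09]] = u @ [[-0.12, 0.23, 0.11], [0.71, -0.07, 0.32], [-0.30, 0.28, -0.41]]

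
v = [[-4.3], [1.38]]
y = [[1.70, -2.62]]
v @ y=[[-7.31, 11.27], [2.35, -3.62]]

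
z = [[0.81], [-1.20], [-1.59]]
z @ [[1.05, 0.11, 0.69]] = [[0.85, 0.09, 0.56], [-1.26, -0.13, -0.83], [-1.67, -0.17, -1.10]]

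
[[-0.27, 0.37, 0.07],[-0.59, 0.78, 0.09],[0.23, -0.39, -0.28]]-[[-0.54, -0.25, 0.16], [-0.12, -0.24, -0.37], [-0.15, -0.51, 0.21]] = [[0.27, 0.62, -0.09], [-0.47, 1.02, 0.46], [0.38, 0.12, -0.49]]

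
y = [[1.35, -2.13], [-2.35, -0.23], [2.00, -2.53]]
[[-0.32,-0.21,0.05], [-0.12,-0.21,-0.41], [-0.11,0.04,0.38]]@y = [[0.16,0.60], [-0.49,1.34], [0.52,-0.74]]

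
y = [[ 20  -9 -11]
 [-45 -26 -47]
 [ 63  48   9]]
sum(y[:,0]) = 38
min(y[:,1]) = -26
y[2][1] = 48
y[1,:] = [-45, -26, -47]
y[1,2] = -47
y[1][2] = -47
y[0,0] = 20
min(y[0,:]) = -11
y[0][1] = -9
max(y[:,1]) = 48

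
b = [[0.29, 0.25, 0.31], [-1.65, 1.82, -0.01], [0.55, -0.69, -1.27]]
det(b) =-1.155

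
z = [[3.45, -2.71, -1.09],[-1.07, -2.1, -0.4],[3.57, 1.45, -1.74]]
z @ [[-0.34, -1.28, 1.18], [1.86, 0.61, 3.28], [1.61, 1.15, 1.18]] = [[-7.97, -7.32, -6.1], [-4.19, -0.37, -8.62], [-1.32, -5.69, 6.92]]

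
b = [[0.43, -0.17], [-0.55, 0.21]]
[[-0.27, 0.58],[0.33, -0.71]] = b @ [[-0.08, 0.18], [1.38, -2.93]]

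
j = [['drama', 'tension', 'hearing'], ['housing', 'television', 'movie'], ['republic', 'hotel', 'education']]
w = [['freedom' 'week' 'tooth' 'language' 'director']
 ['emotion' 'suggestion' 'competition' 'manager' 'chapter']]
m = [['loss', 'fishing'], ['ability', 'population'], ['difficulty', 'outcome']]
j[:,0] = ['drama', 'housing', 'republic']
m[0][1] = 'fishing'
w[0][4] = 'director'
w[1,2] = 'competition'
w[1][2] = 'competition'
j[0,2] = 'hearing'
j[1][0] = 'housing'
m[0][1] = 'fishing'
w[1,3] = 'manager'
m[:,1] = ['fishing', 'population', 'outcome']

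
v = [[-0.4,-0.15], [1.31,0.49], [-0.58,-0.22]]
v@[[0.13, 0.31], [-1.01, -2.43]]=[[0.1, 0.24], [-0.32, -0.78], [0.15, 0.35]]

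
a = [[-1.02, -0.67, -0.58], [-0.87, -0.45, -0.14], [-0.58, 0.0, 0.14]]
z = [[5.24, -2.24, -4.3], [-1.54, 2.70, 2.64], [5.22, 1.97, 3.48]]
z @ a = [[-0.90, -2.5, -3.33],  [-2.31, -0.18, 0.88],  [-9.06, -4.38, -2.82]]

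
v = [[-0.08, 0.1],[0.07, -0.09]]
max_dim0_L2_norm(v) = 0.13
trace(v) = -0.17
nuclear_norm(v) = 0.17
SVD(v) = [[-0.75,0.66], [0.66,0.75]] @ diag([0.17146031433779235, 0.001166450678528325]) @ [[0.62, -0.78], [-0.78, -0.62]]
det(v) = 0.00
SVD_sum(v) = [[-0.08, 0.1], [0.07, -0.09]] + [[-0.00, -0.0], [-0.0, -0.00]]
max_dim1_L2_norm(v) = 0.13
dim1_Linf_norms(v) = [0.1, 0.09]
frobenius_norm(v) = 0.17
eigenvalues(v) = [-0.0, -0.17]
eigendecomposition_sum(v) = [[-0.0, -0.0], [-0.0, -0.0]] + [[-0.08,0.1], [0.07,-0.09]]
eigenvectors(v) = [[0.79, -0.75], [0.62, 0.66]]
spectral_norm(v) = 0.17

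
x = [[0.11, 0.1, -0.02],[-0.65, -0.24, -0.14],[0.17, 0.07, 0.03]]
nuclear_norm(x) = 0.82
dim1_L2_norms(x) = [0.15, 0.71, 0.19]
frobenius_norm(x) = 0.75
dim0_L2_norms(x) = [0.68, 0.27, 0.14]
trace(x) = -0.10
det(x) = -0.00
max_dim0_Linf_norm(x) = 0.65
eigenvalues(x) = [(-0.05+0.21j), (-0.05-0.21j), (-0+0j)]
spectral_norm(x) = 0.74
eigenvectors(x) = [[(-0.21-0.29j), (-0.21+0.29j), (-0.36+0j)], [0.90+0.00j, (0.9-0j), 0.55+0.00j], [-0.24-0.04j, -0.24+0.04j, 0.75+0.00j]]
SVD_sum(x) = [[0.12, 0.05, 0.02], [-0.65, -0.25, -0.13], [0.17, 0.07, 0.03]] + [[-0.01, 0.05, -0.04], [-0.0, 0.01, -0.01], [-0.0, 0.0, -0.0]] + [[-0.00, 0.0, 0.00],[0.0, -0.0, -0.00],[0.00, -0.00, -0.00]]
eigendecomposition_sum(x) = [[(0.06+0.12j), (0.05+0.02j), (-0.01+0.04j)], [-0.33-0.07j, -0.12+0.07j, (-0.07-0.08j)], [(0.08+0.03j), 0.04-0.01j, 0.02+0.03j]] + [[0.06-0.12j, (0.05-0.02j), (-0.01-0.04j)], [-0.33+0.07j, -0.12-0.07j, -0.07+0.08j], [0.08-0.03j, 0.04+0.01j, 0.02-0.03j]] + [[(-0-0j),0j,-0j],[0.00+0.00j,(-0-0j),(-0+0j)],[0j,-0.00-0.00j,-0.00+0.00j]]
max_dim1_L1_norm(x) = 1.03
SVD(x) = [[-0.18, -0.98, -0.13], [0.95, -0.20, 0.23], [-0.25, -0.08, 0.96]] @ diag([0.7427907282835424, 0.07184049017528861, 0.0009369884625529029]) @ [[-0.92, -0.36, -0.18], [0.16, -0.75, 0.64], [0.37, -0.55, -0.75]]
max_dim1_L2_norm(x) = 0.71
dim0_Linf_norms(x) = [0.65, 0.24, 0.14]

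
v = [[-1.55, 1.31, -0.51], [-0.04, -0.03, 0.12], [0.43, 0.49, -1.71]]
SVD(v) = [[-0.87, -0.49, -0.01], [0.03, -0.07, 1.0], [-0.49, 0.87, 0.07]] @ diag([2.204575545102163, 1.6983943018722394, 0.0018604583865110822]) @ [[0.51, -0.63, 0.59], [0.67, -0.13, -0.73], [-0.53, -0.77, -0.35]]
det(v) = -0.01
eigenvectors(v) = [[(-0.76+0j), -0.76-0.00j, (0.53+0j)], [0.00-0.05j, 0.05j, (0.77+0j)], [(-0.13+0.63j), -0.13-0.63j, 0.35+0.00j]]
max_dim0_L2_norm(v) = 1.79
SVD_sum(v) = [[-0.99, 1.20, -1.12], [0.04, -0.04, 0.04], [-0.56, 0.68, -0.64]] + [[-0.56, 0.11, 0.61], [-0.07, 0.01, 0.08], [0.99, -0.19, -1.07]] + [[0.0, 0.00, 0.0], [-0.00, -0.00, -0.0], [-0.00, -0.0, -0.0]]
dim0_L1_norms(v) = [2.02, 1.83, 2.34]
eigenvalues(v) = [(-1.64+0.5j), (-1.64-0.5j), (-0+0j)]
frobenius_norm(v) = 2.78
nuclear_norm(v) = 3.90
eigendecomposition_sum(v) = [[-0.78+0.42j, (0.66+0.16j), (-0.25-0.98j)], [-0.02-0.05j, -0.01+0.04j, (0.06-0.01j)], [(0.21+0.71j), 0.25-0.52j, (-0.85+0.05j)]] + [[-0.78-0.42j, (0.66-0.16j), (-0.25+0.98j)],  [(-0.02+0.05j), -0.01-0.04j, (0.06+0.01j)],  [0.21-0.71j, (0.25+0.52j), (-0.85-0.05j)]] + [[0.00+0.00j, -0.00-0.00j, -0.00-0.00j], [0j, (-0-0j), (-0-0j)], [0j, -0.00-0.00j, (-0-0j)]]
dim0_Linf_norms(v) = [1.55, 1.31, 1.71]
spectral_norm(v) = 2.20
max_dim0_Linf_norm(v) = 1.71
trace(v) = -3.29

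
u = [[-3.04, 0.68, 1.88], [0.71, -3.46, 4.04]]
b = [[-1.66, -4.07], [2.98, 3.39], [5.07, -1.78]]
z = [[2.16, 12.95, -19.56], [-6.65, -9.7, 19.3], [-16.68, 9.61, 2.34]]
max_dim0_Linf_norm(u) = 4.04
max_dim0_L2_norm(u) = 4.46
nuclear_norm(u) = 8.98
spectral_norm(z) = 32.42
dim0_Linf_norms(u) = [3.04, 3.46, 4.04]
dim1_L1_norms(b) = [5.73, 6.37, 6.85]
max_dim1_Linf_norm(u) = 4.04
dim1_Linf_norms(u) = [3.04, 4.04]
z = b @ u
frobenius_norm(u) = 6.48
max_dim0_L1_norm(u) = 5.92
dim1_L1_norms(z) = [34.67, 35.65, 28.63]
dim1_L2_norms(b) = [4.4, 4.51, 5.37]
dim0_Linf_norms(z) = [16.68, 12.95, 19.56]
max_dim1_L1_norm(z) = 35.65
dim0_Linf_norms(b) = [5.07, 4.07]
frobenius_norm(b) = 8.28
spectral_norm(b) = 6.53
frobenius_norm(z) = 37.97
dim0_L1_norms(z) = [25.49, 32.26, 41.2]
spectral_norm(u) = 5.42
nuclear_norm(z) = 52.19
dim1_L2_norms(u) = [3.64, 5.37]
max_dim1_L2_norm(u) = 5.37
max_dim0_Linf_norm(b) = 5.07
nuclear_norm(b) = 11.62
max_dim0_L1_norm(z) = 41.2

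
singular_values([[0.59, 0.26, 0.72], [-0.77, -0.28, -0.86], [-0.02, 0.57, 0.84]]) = [1.73, 0.61, 0.0]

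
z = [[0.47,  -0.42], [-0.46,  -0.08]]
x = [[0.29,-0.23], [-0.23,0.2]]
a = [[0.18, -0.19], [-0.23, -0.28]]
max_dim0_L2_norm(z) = 0.66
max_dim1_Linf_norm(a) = 0.28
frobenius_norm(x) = 0.48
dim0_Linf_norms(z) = [0.47, 0.42]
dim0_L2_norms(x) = [0.37, 0.3]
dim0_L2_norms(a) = [0.29, 0.34]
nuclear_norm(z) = 1.04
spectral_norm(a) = 0.37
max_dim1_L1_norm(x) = 0.52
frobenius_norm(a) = 0.45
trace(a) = -0.10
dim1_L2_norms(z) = [0.63, 0.47]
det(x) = 0.01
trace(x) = 0.49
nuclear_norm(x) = 0.49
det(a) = -0.09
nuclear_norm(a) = 0.62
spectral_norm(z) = 0.71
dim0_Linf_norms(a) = [0.23, 0.28]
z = x + a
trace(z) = 0.39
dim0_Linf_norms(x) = [0.29, 0.23]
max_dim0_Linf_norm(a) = 0.28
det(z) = -0.23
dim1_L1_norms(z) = [0.89, 0.54]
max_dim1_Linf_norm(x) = 0.29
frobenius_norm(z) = 0.78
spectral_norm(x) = 0.48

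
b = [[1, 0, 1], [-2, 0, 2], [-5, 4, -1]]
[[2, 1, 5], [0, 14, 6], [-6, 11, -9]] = b @[[1, -3, 1], [0, 0, 0], [1, 4, 4]]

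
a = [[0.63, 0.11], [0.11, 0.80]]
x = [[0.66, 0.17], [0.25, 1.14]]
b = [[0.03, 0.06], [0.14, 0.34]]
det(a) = 0.49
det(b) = 0.00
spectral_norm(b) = 0.37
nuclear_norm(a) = 1.43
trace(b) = 0.37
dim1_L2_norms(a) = [0.64, 0.81]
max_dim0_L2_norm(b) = 0.35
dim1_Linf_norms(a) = [0.63, 0.8]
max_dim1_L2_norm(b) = 0.37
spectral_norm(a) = 0.85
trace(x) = 1.80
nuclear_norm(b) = 0.38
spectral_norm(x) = 1.22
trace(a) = 1.43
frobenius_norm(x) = 1.35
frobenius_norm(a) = 1.03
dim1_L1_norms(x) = [0.83, 1.39]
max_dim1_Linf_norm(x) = 1.14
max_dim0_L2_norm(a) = 0.81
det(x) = 0.71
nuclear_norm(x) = 1.80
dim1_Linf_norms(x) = [0.66, 1.14]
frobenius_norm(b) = 0.37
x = a + b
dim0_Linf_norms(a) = [0.63, 0.8]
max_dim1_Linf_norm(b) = 0.34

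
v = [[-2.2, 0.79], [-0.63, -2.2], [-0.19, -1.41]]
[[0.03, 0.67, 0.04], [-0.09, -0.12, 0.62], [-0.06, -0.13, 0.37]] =v @ [[0.0,-0.26,-0.11], [0.04,0.13,-0.25]]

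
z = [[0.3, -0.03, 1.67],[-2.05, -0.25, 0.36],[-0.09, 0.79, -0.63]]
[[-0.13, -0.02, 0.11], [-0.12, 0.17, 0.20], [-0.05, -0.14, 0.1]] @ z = [[-0.01, 0.10, -0.29], [-0.40, 0.12, -0.27], [0.26, 0.12, -0.20]]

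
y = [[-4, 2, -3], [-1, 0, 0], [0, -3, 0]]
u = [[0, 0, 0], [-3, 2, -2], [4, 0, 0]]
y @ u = [[-18, 4, -4], [0, 0, 0], [9, -6, 6]]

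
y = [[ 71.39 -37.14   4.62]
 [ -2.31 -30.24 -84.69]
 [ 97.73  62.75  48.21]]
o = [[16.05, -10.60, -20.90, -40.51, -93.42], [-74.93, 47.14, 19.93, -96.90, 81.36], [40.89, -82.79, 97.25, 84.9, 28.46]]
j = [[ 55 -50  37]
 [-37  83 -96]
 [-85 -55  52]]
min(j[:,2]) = -96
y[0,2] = 4.62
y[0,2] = 4.62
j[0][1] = -50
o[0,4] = -93.42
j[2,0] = -85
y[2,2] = 48.21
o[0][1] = -10.6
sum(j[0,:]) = 42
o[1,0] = -74.93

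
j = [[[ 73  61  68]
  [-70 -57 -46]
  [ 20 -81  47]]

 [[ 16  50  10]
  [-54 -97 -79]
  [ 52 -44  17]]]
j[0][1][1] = -57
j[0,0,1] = 61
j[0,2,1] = -81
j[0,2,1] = -81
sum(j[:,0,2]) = 78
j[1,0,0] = 16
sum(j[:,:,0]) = 37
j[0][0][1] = 61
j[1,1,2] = -79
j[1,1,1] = -97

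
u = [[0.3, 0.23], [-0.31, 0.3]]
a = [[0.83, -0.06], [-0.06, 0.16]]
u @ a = [[0.24, 0.02], [-0.28, 0.07]]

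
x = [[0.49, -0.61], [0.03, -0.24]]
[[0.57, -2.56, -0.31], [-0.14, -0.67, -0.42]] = x @ [[2.23,-2.05,1.81], [0.85,2.55,1.97]]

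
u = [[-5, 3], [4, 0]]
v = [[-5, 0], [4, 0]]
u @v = [[37, 0], [-20, 0]]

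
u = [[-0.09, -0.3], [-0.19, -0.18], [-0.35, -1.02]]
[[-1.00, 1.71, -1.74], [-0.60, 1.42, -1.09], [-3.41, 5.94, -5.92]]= u@[[0.02, -2.93, 0.34], [3.34, -4.82, 5.69]]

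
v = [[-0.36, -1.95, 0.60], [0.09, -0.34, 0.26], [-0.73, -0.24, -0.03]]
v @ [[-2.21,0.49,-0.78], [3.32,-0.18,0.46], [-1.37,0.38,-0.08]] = [[-6.50, 0.40, -0.66], [-1.68, 0.2, -0.25], [0.86, -0.33, 0.46]]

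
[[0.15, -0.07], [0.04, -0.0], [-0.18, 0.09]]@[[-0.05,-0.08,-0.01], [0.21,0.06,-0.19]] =[[-0.02, -0.02, 0.01], [-0.0, -0.00, -0.00], [0.03, 0.02, -0.02]]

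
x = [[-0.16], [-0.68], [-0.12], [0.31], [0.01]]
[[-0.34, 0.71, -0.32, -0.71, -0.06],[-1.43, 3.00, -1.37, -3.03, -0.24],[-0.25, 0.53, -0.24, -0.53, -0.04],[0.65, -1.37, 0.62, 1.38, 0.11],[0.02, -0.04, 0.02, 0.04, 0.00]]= x@[[2.1, -4.41, 2.01, 4.45, 0.36]]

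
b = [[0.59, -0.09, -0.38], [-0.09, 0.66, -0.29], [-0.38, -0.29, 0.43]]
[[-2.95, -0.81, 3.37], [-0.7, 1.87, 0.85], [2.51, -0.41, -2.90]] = b @ [[-3.08, -3.52, 2.49], [-0.15, 0.80, -0.51], [3.02, -3.52, -4.88]]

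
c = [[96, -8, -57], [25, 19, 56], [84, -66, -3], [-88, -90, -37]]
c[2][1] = -66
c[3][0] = -88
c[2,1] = -66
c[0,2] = -57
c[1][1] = 19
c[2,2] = -3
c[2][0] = 84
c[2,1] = -66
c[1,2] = 56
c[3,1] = -90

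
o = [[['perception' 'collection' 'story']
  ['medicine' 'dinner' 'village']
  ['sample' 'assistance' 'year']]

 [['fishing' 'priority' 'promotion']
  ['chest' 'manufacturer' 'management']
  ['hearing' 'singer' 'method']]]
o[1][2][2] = 'method'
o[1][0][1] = 'priority'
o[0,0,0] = 'perception'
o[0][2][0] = 'sample'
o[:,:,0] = [['perception', 'medicine', 'sample'], ['fishing', 'chest', 'hearing']]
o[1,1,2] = 'management'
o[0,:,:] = [['perception', 'collection', 'story'], ['medicine', 'dinner', 'village'], ['sample', 'assistance', 'year']]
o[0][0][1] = 'collection'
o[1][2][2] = 'method'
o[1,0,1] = 'priority'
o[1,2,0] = 'hearing'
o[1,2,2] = 'method'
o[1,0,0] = 'fishing'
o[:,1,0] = ['medicine', 'chest']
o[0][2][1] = 'assistance'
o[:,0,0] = ['perception', 'fishing']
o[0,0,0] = 'perception'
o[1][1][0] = 'chest'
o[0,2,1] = 'assistance'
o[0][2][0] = 'sample'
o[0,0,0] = 'perception'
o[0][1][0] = 'medicine'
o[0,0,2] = 'story'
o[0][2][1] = 'assistance'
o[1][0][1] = 'priority'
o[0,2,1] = 'assistance'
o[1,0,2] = 'promotion'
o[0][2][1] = 'assistance'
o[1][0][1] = 'priority'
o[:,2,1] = ['assistance', 'singer']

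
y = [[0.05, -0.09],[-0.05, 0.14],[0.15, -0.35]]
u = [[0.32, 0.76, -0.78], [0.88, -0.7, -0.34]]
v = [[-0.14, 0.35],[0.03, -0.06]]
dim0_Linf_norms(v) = [0.14, 0.35]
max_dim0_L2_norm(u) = 1.03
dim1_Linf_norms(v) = [0.35, 0.06]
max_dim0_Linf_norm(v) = 0.35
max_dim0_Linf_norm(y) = 0.35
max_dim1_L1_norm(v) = 0.49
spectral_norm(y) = 0.42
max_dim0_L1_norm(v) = 0.41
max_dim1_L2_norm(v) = 0.38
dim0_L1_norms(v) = [0.17, 0.41]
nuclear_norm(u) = 2.31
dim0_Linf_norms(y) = [0.15, 0.35]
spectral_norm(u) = 1.18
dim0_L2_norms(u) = [0.94, 1.03, 0.85]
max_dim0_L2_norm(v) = 0.36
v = u @ y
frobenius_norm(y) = 0.42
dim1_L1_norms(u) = [1.86, 1.92]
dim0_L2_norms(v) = [0.14, 0.36]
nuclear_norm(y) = 0.44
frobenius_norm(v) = 0.38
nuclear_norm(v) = 0.39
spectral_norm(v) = 0.38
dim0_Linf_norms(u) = [0.88, 0.76, 0.78]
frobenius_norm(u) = 1.63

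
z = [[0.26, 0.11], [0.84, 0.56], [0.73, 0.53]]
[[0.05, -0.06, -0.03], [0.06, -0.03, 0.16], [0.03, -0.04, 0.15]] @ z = [[-0.06, -0.04],[0.11, 0.07],[0.08, 0.06]]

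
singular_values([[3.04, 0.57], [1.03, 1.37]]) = [3.37, 1.06]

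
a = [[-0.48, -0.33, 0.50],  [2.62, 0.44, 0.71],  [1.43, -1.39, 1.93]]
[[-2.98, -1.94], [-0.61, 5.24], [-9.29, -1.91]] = a @[[0.72, 1.78], [1.37, 2.33], [-4.36, -0.63]]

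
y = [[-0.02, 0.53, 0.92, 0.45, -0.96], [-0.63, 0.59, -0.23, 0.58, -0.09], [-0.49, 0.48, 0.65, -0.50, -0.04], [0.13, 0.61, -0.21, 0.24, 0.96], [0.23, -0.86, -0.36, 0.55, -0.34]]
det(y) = -0.449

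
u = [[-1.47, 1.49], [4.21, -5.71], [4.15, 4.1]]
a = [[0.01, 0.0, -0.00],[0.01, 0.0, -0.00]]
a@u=[[-0.01, 0.01], [-0.01, 0.01]]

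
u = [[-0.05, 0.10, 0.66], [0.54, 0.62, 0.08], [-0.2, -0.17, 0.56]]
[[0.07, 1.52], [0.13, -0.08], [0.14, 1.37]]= u @[[1.83, -0.49],[-1.44, 0.01],[0.47, 2.27]]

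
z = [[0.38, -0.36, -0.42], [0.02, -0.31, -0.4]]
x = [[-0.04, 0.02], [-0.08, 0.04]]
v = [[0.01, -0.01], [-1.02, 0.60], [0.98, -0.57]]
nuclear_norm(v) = 1.64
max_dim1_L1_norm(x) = 0.12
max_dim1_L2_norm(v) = 1.18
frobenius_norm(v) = 1.64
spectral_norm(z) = 0.81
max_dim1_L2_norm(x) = 0.09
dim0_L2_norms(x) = [0.09, 0.04]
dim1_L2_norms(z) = [0.67, 0.51]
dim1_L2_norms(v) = [0.01, 1.18, 1.13]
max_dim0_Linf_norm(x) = 0.08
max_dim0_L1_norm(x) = 0.12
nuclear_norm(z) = 1.03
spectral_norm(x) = 0.10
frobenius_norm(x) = 0.10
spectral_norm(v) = 1.64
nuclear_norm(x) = 0.10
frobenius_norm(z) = 0.84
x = z @ v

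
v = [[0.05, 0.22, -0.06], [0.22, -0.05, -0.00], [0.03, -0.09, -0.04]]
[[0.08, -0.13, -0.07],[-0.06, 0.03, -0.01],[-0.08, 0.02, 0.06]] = v @ [[-0.16, 0.02, -0.14], [0.56, -0.46, -0.42], [0.52, 0.51, -0.57]]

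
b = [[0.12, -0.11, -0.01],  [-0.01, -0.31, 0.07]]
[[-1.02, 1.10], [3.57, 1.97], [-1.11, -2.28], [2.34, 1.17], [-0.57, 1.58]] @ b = [[-0.13, -0.23, 0.09], [0.41, -1.0, 0.1], [-0.11, 0.83, -0.15], [0.27, -0.62, 0.06], [-0.08, -0.43, 0.12]]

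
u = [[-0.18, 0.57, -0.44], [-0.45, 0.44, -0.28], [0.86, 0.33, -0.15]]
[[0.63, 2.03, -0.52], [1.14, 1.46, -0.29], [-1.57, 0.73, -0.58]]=u @[[-2.04, -0.17, -0.31], [0.71, 1.46, -0.84], [0.32, -2.66, 0.23]]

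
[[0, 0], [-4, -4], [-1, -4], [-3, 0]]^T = [[0, -4, -1, -3], [0, -4, -4, 0]]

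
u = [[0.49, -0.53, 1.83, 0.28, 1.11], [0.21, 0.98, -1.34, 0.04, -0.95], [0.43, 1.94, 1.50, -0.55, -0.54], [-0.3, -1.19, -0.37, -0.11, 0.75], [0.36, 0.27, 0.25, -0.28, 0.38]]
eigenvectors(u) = [[(-0.65+0j), (-0.65-0j), (-0.68+0j), (0.53-0.06j), 0.53+0.06j], [(0.48+0.07j), (0.48-0.07j), (-0.2+0j), (-0.48+0.02j), (-0.48-0.02j)], [(-0.06-0.52j), (-0.06+0.52j), (0.28+0j), (0.12+0.02j), 0.12-0.02j], [-0.11+0.19j, (-0.11-0.19j), -0.18+0.00j, -0.39+0.07j, (-0.39-0.07j)], [(-0.11-0.01j), (-0.11+0.01j), (-0.62+0j), (-0.55+0j), -0.55-0.00j]]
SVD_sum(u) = [[0.02, 0.09, 0.05, -0.02, -0.03], [0.11, 0.42, 0.23, -0.08, -0.16], [0.52, 2.06, 1.13, -0.37, -0.77], [-0.28, -1.13, -0.62, 0.20, 0.42], [0.07, 0.26, 0.15, -0.05, -0.1]] + [[0.23, -0.63, 1.83, 0.05, 1.12], [-0.19, 0.51, -1.48, -0.04, -0.91], [0.05, -0.12, 0.35, 0.01, 0.22], [0.04, -0.11, 0.31, 0.01, 0.19], [0.04, -0.1, 0.28, 0.01, 0.17]] + [[0.01,0.00,-0.00,-0.01,0.01], [0.08,0.04,-0.06,-0.09,0.1], [0.02,0.01,-0.01,-0.02,0.02], [0.12,0.05,-0.09,-0.13,0.15], [0.24,0.1,-0.18,-0.26,0.3]] + [[0.23, 0.01, -0.04, 0.26, 0.01], [0.21, 0.01, -0.04, 0.24, 0.01], [-0.15, -0.01, 0.03, -0.17, -0.01], [-0.17, -0.01, 0.03, -0.19, -0.01], [0.02, 0.0, -0.0, 0.02, 0.00]] + [[-0.0, 0.0, -0.00, 0.00, 0.00],[-0.00, 0.0, -0.0, 0.00, 0.0],[-0.00, 0.0, -0.0, 0.0, 0.00],[-0.0, 0.00, -0.0, 0.00, 0.0],[0.00, -0.00, 0.0, -0.00, -0.00]]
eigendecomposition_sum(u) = [[(-0.2-0.44j), (-0.9-1.52j), (0.71-0.89j), -0.19+0.32j, 0.87+0.46j], [(0.1+0.34j), (0.5+1.21j), (-0.61+0.58j), (0.17-0.22j), -0.59-0.43j], [0.34-0.20j, (1.13-0.85j), (0.77+0.49j), -0.27-0.12j, -0.29+0.74j], [-0.16-0.02j, -0.60+0.00j, -0.14-0.36j, (0.06+0.11j), 0.29-0.18j], [(-0.03-0.08j), -0.14-0.27j, 0.13-0.14j, -0.03+0.05j, 0.14+0.09j]] + [[-0.20+0.44j, (-0.9+1.52j), (0.71+0.89j), -0.19-0.32j, 0.87-0.46j],[0.10-0.34j, 0.50-1.21j, -0.61-0.58j, 0.17+0.22j, (-0.59+0.43j)],[(0.34+0.2j), 1.13+0.85j, 0.77-0.49j, -0.27+0.12j, -0.29-0.74j],[-0.16+0.02j, (-0.6-0j), (-0.14+0.36j), 0.06-0.11j, 0.29+0.18j],[(-0.03+0.08j), (-0.14+0.27j), (0.13+0.14j), (-0.03-0.05j), 0.14-0.09j]] + [[0.68-0.00j, (0.95-0j), (0.22-0j), (0.24-0j), -0.29+0.00j], [0.20-0.00j, 0.27-0.00j, (0.06-0j), (0.07-0j), (-0.08+0j)], [(-0.29+0j), (-0.4+0j), (-0.09+0j), (-0.1+0j), 0.12-0.00j], [0.18-0.00j, 0.25-0.00j, (0.06-0j), 0.06-0.00j, (-0.07+0j)], [(0.63-0j), 0.87-0.00j, 0.20-0.00j, (0.22-0j), -0.26+0.00j]] + [[(0.1-0.01j), (0.16-0.03j), (0.1-0.03j), 0.20-0.06j, (-0.17+0.02j)],[-0.09+0.00j, -0.14+0.01j, -0.09+0.02j, -0.19+0.04j, (0.15-0.01j)],[(0.02+0j), 0.04+0.01j, 0.02+0.00j, 0.05+0.00j, (-0.04-0.01j)],[(-0.07+0.01j), -0.12+0.03j, (-0.07+0.02j), -0.15+0.06j, 0.13-0.03j],[(-0.1-0j), -0.16+0.01j, -0.10+0.02j, (-0.22+0.04j), 0.18-0.01j]] + [[(0.1+0.01j), 0.16+0.03j, 0.10+0.03j, 0.20+0.06j, (-0.17-0.02j)], [-0.09-0.00j, (-0.14-0.01j), -0.09-0.02j, -0.19-0.04j, (0.15+0.01j)], [0.02-0.00j, 0.04-0.01j, 0.02-0.00j, 0.05-0.00j, -0.04+0.01j], [(-0.07-0.01j), (-0.12-0.03j), (-0.07-0.02j), -0.15-0.06j, (0.13+0.03j)], [-0.10+0.00j, (-0.16-0.01j), (-0.1-0.02j), (-0.22-0.04j), (0.18+0.01j)]]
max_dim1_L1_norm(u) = 4.96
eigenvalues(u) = [(1.28+1.45j), (1.28-1.45j), (0.66+0j), (0.01+0.05j), (0.01-0.05j)]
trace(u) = 3.24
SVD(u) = [[-0.04, -0.76, -0.02, 0.59, -0.28], [-0.17, 0.61, -0.29, 0.55, -0.45], [-0.86, -0.15, -0.06, -0.39, -0.30], [0.47, -0.13, -0.42, -0.45, -0.62], [-0.11, -0.12, -0.86, 0.05, 0.49]] @ diag([2.980661517846564, 2.966712126147681, 0.5928310013514231, 0.587725722423363, 0.0024404170803852933]) @ [[-0.2, -0.81, -0.44, 0.15, 0.3], [-0.10, 0.28, -0.81, -0.02, -0.5], [-0.47, -0.2, 0.35, 0.51, -0.60], [0.66, 0.04, -0.11, 0.74, 0.03], [0.54, -0.48, 0.11, -0.41, -0.55]]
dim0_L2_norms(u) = [0.83, 2.55, 2.76, 0.69, 1.77]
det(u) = 0.01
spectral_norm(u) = 2.98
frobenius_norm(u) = 4.29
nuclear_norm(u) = 7.13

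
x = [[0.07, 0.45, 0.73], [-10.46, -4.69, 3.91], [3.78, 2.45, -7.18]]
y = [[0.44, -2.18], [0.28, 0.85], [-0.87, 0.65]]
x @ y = [[-0.48, 0.7], [-9.32, 21.36], [8.6, -10.82]]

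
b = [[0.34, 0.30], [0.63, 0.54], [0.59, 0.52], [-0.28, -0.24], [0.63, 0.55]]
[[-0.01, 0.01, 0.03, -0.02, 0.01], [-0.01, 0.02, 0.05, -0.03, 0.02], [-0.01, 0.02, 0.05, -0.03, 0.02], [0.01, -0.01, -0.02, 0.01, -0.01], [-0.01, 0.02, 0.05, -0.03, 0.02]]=b @ [[-0.01, 0.02, 0.05, -0.03, 0.02], [-0.01, 0.01, 0.03, -0.02, 0.01]]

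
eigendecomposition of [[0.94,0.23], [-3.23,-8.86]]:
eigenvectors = [[0.95, -0.02],[-0.32, 1.00]]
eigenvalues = [0.86, -8.78]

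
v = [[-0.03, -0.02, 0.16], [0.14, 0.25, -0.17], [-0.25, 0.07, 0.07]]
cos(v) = [[1.02, -0.0, -0.00], [-0.04, 0.98, 0.02], [0.00, -0.01, 1.02]]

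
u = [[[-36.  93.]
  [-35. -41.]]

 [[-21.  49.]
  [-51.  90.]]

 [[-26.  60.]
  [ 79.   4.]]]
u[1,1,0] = -51.0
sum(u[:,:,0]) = -90.0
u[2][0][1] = 60.0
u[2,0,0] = -26.0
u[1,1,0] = -51.0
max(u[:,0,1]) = 93.0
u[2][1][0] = 79.0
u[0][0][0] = -36.0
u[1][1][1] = 90.0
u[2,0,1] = 60.0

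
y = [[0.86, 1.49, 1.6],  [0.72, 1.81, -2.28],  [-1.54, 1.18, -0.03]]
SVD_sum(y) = [[-0.02, -0.13, 0.16], [0.34, 1.86, -2.30], [0.07, 0.36, -0.45]] + [[0.50, 1.71, 1.46], [0.01, 0.04, 0.04], [0.11, 0.39, 0.33]] + [[0.38,  -0.09,  -0.02], [0.36,  -0.09,  -0.02], [-1.72,  0.43,  0.09]]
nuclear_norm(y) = 7.26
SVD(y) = [[0.07, 0.98, -0.21], [-0.98, 0.02, -0.2], [-0.19, 0.22, 0.96]] @ diag([3.0380998612171934, 2.366081586503685, 1.857177201906236]) @ [[-0.12,-0.62,0.77], [0.22,0.74,0.63], [-0.97,0.24,0.05]]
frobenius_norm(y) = 4.28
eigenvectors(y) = [[(-0.65+0j), 0.10-0.59j, 0.10+0.59j], [-0.76+0.00j, (0.17+0.47j), 0.17-0.47j], [(0.04+0j), 0.63+0.00j, 0.63-0.00j]]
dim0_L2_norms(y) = [1.91, 2.62, 2.79]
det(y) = 13.35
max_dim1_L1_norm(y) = 4.81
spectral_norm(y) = 3.04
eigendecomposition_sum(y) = [[1.01-0.00j, (1.27+0j), (-0.5+0j)], [(1.19-0j), 1.50+0.00j, (-0.59+0j)], [-0.06+0.00j, -0.07-0.00j, (0.03-0j)]] + [[(-0.07+0.69j), 0.11-0.58j, 1.05+0.20j],[(-0.23-0.53j), 0.16+0.47j, (-0.85+0.29j)],[-0.74+0.04j, (0.63+0.02j), (-0.03+1.14j)]] + [[-0.07-0.69j, 0.11+0.58j, 1.05-0.20j], [-0.23+0.53j, 0.16-0.47j, -0.85-0.29j], [-0.74-0.04j, 0.63-0.02j, (-0.03-1.14j)]]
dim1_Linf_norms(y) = [1.6, 2.28, 1.54]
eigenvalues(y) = [(2.53+0j), (0.06+2.3j), (0.06-2.3j)]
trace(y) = 2.64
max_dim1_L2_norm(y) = 3.0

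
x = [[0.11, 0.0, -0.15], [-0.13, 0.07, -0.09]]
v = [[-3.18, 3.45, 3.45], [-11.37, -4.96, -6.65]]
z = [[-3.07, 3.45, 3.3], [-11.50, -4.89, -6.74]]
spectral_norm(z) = 14.20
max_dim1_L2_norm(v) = 14.07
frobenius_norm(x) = 0.25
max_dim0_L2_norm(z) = 11.9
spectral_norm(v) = 14.08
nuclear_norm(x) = 0.36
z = v + x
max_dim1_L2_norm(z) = 14.2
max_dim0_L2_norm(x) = 0.17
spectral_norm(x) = 0.19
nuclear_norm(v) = 19.89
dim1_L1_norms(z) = [9.82, 23.13]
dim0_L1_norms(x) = [0.24, 0.07, 0.24]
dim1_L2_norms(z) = [5.68, 14.2]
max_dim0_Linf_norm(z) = 11.5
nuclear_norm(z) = 19.87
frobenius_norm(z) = 15.29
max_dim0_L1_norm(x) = 0.24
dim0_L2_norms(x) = [0.17, 0.07, 0.17]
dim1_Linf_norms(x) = [0.15, 0.13]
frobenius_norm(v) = 15.23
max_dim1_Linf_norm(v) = 11.37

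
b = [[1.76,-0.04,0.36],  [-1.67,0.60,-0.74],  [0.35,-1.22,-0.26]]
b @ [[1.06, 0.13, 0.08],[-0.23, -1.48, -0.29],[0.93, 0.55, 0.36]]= [[2.21, 0.49, 0.28], [-2.6, -1.51, -0.57], [0.41, 1.71, 0.29]]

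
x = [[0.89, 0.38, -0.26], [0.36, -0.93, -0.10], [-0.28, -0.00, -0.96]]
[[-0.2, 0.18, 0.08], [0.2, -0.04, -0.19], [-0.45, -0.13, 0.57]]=x @ [[0.02, 0.18, -0.16],[-0.26, 0.1, 0.2],[0.46, 0.08, -0.55]]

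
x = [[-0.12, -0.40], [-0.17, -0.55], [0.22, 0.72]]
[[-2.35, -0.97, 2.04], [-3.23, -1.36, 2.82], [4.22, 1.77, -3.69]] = x @ [[0.19, 5.02, -2.13], [5.81, 0.93, -4.47]]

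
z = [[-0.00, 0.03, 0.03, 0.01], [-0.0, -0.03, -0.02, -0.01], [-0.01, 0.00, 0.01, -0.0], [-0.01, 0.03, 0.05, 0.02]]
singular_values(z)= [0.08, 0.02, 0.01, 0.0]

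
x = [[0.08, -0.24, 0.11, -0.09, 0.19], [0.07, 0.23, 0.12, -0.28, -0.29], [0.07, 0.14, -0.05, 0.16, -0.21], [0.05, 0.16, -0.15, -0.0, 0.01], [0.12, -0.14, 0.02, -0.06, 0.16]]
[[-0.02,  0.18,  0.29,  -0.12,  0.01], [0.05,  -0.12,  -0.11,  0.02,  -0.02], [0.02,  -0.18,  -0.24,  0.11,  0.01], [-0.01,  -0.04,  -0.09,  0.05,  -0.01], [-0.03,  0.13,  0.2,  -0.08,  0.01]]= x@[[-0.05, -0.04, 0.19, -0.03, 0.02], [0.01, -0.35, -0.5, 0.22, -0.10], [0.06, -0.07, 0.15, -0.1, -0.04], [-0.02, -0.32, -0.43, 0.25, 0.04], [-0.14, 0.4, 0.51, -0.19, -0.05]]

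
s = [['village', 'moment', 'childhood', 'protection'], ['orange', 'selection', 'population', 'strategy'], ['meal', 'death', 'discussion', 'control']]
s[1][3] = 'strategy'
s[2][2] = 'discussion'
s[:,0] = ['village', 'orange', 'meal']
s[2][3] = 'control'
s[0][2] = 'childhood'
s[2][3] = 'control'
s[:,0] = ['village', 'orange', 'meal']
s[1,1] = 'selection'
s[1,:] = ['orange', 'selection', 'population', 'strategy']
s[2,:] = ['meal', 'death', 'discussion', 'control']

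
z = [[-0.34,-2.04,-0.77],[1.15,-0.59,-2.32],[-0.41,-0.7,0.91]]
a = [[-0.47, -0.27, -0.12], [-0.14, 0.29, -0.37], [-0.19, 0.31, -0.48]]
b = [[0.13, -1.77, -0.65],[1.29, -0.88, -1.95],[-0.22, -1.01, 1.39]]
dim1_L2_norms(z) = [2.21, 2.66, 1.22]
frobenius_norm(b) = 3.58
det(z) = 1.74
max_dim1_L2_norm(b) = 2.5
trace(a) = -0.66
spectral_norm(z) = 3.01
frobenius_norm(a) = 0.95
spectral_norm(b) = 2.92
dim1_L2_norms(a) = [0.56, 0.49, 0.6]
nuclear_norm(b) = 5.43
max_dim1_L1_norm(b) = 4.12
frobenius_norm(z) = 3.66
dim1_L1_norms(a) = [0.86, 0.8, 0.98]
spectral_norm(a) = 0.79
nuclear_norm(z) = 5.36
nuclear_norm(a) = 1.35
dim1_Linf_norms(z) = [2.04, 2.32, 0.91]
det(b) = 2.97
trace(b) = 0.64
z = a + b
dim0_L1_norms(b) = [1.64, 3.66, 3.99]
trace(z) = -0.02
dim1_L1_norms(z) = [3.15, 4.06, 2.02]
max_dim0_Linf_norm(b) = 1.95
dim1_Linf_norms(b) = [1.77, 1.95, 1.39]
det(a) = 0.01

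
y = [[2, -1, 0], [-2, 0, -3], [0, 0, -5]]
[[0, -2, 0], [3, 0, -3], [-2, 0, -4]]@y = [[4, 0, 6], [6, -3, 15], [-4, 2, 20]]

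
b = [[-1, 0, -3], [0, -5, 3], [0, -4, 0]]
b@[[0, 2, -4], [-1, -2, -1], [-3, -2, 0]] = [[9, 4, 4], [-4, 4, 5], [4, 8, 4]]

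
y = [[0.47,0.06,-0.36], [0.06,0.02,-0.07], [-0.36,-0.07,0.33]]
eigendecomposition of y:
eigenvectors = [[-0.76, -0.61, 0.20], [-0.12, 0.44, 0.89], [0.63, -0.66, 0.41]]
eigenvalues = [0.78, 0.04, 0.0]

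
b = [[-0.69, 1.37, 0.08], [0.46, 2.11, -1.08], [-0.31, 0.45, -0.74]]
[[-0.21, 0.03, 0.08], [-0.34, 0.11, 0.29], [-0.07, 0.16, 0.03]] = b@ [[-0.01, -0.1, 0.10], [-0.16, -0.02, 0.11], [0.0, -0.18, -0.01]]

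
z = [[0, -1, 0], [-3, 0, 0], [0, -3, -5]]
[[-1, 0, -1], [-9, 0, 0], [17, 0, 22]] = z@[[3, 0, 0], [1, 0, 1], [-4, 0, -5]]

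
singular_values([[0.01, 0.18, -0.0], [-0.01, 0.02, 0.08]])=[0.18, 0.08]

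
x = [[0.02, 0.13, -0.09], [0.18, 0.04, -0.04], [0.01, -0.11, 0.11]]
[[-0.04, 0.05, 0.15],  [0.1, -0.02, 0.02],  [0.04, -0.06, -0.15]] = x @ [[0.65, -0.23, -0.19], [-0.53, 0.29, 0.66], [-0.23, -0.20, -0.72]]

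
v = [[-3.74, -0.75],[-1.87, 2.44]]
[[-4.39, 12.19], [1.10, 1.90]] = v @ [[0.94, -2.96], [1.17, -1.49]]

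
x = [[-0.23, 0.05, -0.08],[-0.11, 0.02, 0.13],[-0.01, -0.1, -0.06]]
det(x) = -0.004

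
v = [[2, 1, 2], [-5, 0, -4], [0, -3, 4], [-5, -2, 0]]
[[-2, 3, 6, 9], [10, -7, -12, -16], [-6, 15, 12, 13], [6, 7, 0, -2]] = v@[[-2, -1, 0, 0], [2, -1, 0, 1], [0, 3, 3, 4]]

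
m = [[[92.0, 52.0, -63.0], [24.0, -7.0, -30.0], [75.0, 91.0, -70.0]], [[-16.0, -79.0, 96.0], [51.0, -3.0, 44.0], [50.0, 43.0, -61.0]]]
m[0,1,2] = -30.0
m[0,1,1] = -7.0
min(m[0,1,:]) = -30.0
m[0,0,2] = -63.0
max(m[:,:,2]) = 96.0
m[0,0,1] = 52.0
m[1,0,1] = -79.0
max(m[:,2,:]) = 91.0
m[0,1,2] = -30.0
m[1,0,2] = 96.0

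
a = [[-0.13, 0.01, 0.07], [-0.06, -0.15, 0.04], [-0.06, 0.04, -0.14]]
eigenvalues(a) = [(-0.12+0.07j), (-0.12-0.07j), (-0.19+0j)]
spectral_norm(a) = 0.20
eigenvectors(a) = [[-0.64+0.00j, (-0.64-0j), (-0.3+0j)], [(-0.07-0.52j), -0.07+0.52j, (-0.88+0j)], [-0.11-0.55j, -0.11+0.55j, (0.37+0j)]]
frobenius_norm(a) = 0.27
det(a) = -0.00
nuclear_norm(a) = 0.46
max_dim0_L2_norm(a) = 0.16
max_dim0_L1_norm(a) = 0.25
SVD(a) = [[-0.46, 0.6, -0.66],[-0.74, 0.15, 0.65],[0.49, 0.79, 0.38]] @ diag([0.19622277307150593, 0.1485412786733194, 0.11760999897212643]) @ [[0.38, 0.65, -0.66], [-0.90, 0.1, -0.42], [0.20, -0.76, -0.62]]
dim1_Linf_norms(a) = [0.13, 0.15, 0.14]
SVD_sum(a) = [[-0.03, -0.06, 0.06],[-0.06, -0.09, 0.1],[0.04, 0.06, -0.06]] + [[-0.08,  0.01,  -0.04], [-0.02,  0.0,  -0.01], [-0.11,  0.01,  -0.05]] + [[-0.02,0.06,0.05], [0.02,-0.06,-0.05], [0.01,-0.03,-0.03]]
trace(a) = -0.42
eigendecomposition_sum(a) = [[-0.06+0.02j, (0.03+0.01j), 0.01+0.05j], [-0.03-0.05j, (-0.01+0.02j), -0.04+0.02j], [(-0.03-0.05j), (-0.01+0.03j), -0.04+0.02j]] + [[(-0.06-0.02j), (0.03-0.01j), (0.01-0.05j)], [(-0.03+0.05j), -0.01-0.02j, -0.04-0.02j], [(-0.03+0.05j), (-0.01-0.03j), -0.04-0.02j]] + [[(-0-0j), -0.04+0.00j, (0.04+0j)],[(-0.01-0j), -0.13+0.00j, (0.12+0j)],[0j, (0.06-0j), (-0.05-0j)]]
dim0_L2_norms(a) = [0.16, 0.16, 0.16]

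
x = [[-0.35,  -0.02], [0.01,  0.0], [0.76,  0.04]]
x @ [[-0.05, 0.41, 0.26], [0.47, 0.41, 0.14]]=[[0.01, -0.15, -0.09], [-0.00, 0.0, 0.0], [-0.02, 0.33, 0.2]]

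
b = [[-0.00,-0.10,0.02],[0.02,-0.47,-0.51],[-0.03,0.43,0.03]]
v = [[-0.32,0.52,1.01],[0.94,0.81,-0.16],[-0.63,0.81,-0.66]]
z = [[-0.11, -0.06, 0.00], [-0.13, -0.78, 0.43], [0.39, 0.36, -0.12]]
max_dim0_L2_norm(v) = 1.26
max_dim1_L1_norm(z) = 1.34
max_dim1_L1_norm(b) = 1.0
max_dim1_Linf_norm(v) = 1.01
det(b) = -0.00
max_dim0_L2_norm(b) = 0.64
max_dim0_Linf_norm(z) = 0.78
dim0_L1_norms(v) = [1.89, 2.14, 1.83]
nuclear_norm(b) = 1.06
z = b @ v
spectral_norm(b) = 0.78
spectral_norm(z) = 1.01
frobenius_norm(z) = 1.06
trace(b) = -0.44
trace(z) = -1.01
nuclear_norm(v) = 3.65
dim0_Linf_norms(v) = [0.94, 0.81, 1.01]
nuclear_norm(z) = 1.34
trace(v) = -0.17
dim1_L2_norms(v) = [1.18, 1.25, 1.22]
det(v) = 1.79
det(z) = -0.00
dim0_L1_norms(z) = [0.63, 1.2, 0.55]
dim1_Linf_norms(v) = [1.01, 0.94, 0.81]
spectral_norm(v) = 1.31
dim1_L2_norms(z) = [0.13, 0.9, 0.54]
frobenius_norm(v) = 2.11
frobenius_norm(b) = 0.82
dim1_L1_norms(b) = [0.12, 1.0, 0.49]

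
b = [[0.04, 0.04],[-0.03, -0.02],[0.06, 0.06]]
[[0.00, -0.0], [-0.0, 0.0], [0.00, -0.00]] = b @ [[0.01, -0.04], [0.06, 0.03]]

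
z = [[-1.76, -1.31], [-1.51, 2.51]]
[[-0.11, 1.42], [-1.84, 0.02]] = z @ [[0.42, -0.56], [-0.48, -0.33]]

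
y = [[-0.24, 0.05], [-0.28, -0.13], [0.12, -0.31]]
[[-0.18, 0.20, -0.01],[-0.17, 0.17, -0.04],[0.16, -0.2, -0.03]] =y @ [[0.72, -0.76, 0.08], [-0.24, 0.34, 0.14]]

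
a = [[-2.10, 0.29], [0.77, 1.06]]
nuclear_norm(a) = 3.33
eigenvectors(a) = [[-0.97, -0.09], [0.23, -1.0]]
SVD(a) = [[-0.93, 0.37], [0.37, 0.93]] @ diag([2.2392361697005243, 1.0938104846384158]) @ [[1.00, 0.05], [-0.05, 1.0]]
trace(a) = -1.04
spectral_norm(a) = 2.24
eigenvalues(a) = [-2.17, 1.13]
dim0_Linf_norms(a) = [2.1, 1.06]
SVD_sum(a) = [[-2.08, -0.11], [0.83, 0.04]] + [[-0.02,0.40], [-0.06,1.02]]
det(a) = -2.45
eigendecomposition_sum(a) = [[-2.12, 0.19], [0.51, -0.05]] + [[0.02, 0.10], [0.26, 1.11]]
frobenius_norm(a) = 2.49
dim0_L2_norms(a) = [2.24, 1.1]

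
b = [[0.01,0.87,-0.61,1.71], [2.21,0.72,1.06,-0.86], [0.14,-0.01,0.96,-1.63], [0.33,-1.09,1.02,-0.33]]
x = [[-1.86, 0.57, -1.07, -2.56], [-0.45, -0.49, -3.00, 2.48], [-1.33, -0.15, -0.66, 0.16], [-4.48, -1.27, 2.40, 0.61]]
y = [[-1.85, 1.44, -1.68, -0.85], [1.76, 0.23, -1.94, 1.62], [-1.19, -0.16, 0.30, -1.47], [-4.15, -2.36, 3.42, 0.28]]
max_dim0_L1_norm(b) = 4.53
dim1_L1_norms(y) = [5.82, 5.55, 3.12, 10.21]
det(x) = -3.90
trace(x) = -2.40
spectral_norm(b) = 3.33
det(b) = -3.58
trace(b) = 1.36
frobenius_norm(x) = 7.56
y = b + x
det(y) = 20.89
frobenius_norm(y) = 7.54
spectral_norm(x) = 5.49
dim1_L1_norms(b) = [3.2, 4.85, 2.74, 2.77]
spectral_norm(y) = 6.51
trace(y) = -1.04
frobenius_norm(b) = 4.17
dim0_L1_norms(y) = [8.95, 4.19, 7.34, 4.22]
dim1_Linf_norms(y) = [1.85, 1.94, 1.47, 4.15]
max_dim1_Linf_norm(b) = 2.21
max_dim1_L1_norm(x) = 8.76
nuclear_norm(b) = 7.09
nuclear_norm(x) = 12.86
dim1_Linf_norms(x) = [2.56, 3.0, 1.33, 4.48]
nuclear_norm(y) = 12.17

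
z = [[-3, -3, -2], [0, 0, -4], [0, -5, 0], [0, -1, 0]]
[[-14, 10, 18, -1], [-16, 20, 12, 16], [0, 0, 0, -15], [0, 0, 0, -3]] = z @ [[2, 0, -4, 0], [0, 0, 0, 3], [4, -5, -3, -4]]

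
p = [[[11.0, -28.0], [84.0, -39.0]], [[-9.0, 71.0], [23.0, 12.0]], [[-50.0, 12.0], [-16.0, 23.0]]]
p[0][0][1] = -28.0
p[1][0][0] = -9.0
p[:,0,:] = [[11.0, -28.0], [-9.0, 71.0], [-50.0, 12.0]]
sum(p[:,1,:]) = 87.0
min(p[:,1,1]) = -39.0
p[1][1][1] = 12.0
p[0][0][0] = 11.0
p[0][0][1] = -28.0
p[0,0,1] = -28.0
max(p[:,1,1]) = 23.0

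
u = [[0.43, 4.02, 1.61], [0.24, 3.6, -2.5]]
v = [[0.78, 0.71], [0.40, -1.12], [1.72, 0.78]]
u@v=[[4.71, -2.94], [-2.67, -5.81]]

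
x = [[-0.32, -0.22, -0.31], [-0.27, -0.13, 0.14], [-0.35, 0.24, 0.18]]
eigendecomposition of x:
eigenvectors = [[-0.43,  0.84,  0.06], [0.38,  0.47,  -0.82], [0.82,  0.25,  0.56]]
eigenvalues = [0.47, -0.54, -0.21]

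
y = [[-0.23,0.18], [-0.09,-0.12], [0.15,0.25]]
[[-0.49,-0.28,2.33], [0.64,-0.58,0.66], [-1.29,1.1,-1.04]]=y @ [[-1.31, 3.16, -9.12],[-4.39, 2.5, 1.30]]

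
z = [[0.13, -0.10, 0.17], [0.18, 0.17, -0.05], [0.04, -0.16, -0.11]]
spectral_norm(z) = 0.27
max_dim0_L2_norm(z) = 0.25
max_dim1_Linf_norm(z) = 0.18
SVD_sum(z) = [[-0.02, -0.05, 0.01],[0.10, 0.21, -0.03],[-0.05, -0.1, 0.01]] + [[0.16,  -0.06,  0.16], [0.03,  -0.01,  0.03], [-0.00,  0.0,  -0.0]] + [[-0.01, 0.0, 0.01], [0.04, -0.03, -0.05], [0.09, -0.06, -0.12]]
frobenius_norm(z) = 0.40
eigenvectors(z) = [[-0.67j, 0.67j, (-0.37+0j)], [-0.67+0.00j, -0.67-0.00j, (0.31+0j)], [(0.24-0.22j), (0.24+0.22j), (0.87+0j)]]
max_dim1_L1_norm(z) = 0.4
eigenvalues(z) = [(0.19+0.16j), (0.19-0.16j), (-0.18+0j)]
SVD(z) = [[-0.19, 0.98, 0.06], [0.89, 0.2, -0.42], [-0.42, -0.03, -0.91]] @ diag([0.2666556609824007, 0.23517980320995757, 0.1802365629614719]) @ [[0.44, 0.89, -0.11], [0.69, -0.26, 0.68], [-0.57, 0.38, 0.73]]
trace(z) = 0.19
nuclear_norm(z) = 0.68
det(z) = -0.01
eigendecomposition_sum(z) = [[(0.08+0.08j), (-0.06+0.09j), (0.05+0j)], [0.08-0.08j, (0.09+0.06j), 0.00-0.05j], [(-0+0.05j), -0.05+0.01j, (0.02+0.02j)]] + [[(0.08-0.08j), (-0.06-0.09j), 0.05-0.00j], [0.08+0.08j, 0.09-0.06j, 0.05j], [(-0-0.05j), (-0.05-0.01j), (0.02-0.02j)]] + [[(-0.02-0j), (0.02-0j), 0.06+0.00j], [(0.02+0j), (-0.02+0j), (-0.05-0j)], [0.05+0.00j, -0.05+0.00j, -0.15-0.00j]]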